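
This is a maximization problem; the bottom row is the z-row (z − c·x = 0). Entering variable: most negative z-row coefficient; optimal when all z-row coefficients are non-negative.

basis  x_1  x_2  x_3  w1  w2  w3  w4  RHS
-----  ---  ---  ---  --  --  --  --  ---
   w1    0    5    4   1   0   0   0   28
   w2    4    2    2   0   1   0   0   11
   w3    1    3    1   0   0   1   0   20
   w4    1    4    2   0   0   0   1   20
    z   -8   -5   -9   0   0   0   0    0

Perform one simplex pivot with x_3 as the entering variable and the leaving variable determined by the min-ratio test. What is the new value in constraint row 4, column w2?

-1

Ratio test on column x_3 — row 1: 28/4 = 7; row 2: 11/2 = 11/2; row 3: 20/1 = 20; row 4: 20/2 = 10. Minimum is 11/2 at row 2 (w2 leaves); pivot element 2.
Divide row 2 by 2; eliminate column x_3 from the other rows.
Row 4 update in column w2: 0 − 2·(1/2) = -1.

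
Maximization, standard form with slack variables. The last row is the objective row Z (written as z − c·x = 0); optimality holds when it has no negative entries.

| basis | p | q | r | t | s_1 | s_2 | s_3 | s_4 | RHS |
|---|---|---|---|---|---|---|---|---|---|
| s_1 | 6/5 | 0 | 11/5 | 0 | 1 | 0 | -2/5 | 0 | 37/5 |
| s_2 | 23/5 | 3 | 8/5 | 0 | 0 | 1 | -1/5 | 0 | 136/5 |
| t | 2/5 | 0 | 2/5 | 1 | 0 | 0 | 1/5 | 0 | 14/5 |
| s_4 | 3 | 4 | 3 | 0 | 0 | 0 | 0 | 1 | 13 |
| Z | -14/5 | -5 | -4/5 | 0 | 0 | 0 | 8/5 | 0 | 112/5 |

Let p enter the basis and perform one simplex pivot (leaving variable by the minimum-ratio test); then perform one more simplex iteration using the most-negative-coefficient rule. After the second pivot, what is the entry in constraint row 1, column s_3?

-2/5

Ratio test on column p — row 1: (37/5)/(6/5) = 37/6; row 2: (136/5)/(23/5) = 136/23; row 3: (14/5)/(2/5) = 7; row 4: 13/3 = 13/3. Minimum is 13/3 at row 4 (s_4 leaves); pivot element 3.
Divide row 4 by 3; eliminate column p from the other rows.
Second iteration: most negative Z-row entry is -19/15 in column q, so q enters.
Ratio test on column q — row 1: entry -8/5 ≤ 0; row 2: entry -47/15 ≤ 0; row 3: entry -8/15 ≤ 0; row 4: (13/3)/(4/3) = 13/4. Minimum is 13/4 at row 4 (p leaves); pivot element 4/3.
Divide row 4 by 4/3; eliminate column q from the other rows.
After both pivots, the entry at constraint row 1, column s_3 is -2/5.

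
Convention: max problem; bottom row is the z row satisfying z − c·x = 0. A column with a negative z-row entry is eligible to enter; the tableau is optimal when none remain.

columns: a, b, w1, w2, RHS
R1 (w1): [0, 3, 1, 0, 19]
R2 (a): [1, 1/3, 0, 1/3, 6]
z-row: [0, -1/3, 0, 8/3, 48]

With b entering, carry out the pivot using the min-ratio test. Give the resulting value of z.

451/9

Ratio test on column b — row 1: 19/3 = 19/3; row 2: 6/(1/3) = 18. Minimum is 19/3 at row 1 (w1 leaves); pivot element 3.
Pivot on row 1; the z-row RHS becomes 48 − (-1/3)·(19/3) = 451/9.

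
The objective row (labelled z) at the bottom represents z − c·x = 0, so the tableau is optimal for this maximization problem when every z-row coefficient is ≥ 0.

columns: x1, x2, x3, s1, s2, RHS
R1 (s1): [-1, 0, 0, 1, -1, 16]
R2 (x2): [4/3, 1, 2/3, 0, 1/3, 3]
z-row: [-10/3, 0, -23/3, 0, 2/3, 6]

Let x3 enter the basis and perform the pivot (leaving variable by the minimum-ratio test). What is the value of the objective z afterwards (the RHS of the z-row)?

Ratio test on column x3 — row 1: entry 0 ≤ 0; row 2: 3/(2/3) = 9/2. Minimum is 9/2 at row 2 (x2 leaves); pivot element 2/3.
Pivot on row 2; the z-row RHS becomes 6 − (-23/3)·(9/2) = 81/2.

81/2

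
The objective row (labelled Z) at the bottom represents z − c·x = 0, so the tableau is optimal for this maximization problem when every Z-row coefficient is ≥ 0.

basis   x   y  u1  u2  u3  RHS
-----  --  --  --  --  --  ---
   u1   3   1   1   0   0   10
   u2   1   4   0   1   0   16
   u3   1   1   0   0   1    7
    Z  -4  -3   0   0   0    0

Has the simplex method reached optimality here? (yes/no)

The Z-row has a negative entry -4 in column x, so it is not optimal.

no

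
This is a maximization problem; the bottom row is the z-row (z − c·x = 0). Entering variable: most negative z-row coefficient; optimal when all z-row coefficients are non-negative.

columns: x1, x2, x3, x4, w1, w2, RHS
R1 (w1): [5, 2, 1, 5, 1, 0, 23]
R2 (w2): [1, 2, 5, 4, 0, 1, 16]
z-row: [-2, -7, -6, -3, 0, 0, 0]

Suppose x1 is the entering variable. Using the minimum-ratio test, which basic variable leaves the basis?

Column x1 entries and ratios — w1: 23/5 = 23/5; w2: 16/1 = 16.
Smallest ratio is 23/5 in the row of w1, so w1 leaves.

w1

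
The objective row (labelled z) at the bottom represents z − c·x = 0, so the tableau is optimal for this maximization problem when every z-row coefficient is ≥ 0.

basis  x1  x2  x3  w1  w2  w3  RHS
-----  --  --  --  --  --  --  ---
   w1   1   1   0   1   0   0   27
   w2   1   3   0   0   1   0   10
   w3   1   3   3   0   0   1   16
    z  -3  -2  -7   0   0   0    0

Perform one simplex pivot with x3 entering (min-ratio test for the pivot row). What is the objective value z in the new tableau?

Ratio test on column x3 — row 1: entry 0 ≤ 0; row 2: entry 0 ≤ 0; row 3: 16/3 = 16/3. Minimum is 16/3 at row 3 (w3 leaves); pivot element 3.
Pivot on row 3; the z-row RHS becomes 0 − (-7)·(16/3) = 112/3.

112/3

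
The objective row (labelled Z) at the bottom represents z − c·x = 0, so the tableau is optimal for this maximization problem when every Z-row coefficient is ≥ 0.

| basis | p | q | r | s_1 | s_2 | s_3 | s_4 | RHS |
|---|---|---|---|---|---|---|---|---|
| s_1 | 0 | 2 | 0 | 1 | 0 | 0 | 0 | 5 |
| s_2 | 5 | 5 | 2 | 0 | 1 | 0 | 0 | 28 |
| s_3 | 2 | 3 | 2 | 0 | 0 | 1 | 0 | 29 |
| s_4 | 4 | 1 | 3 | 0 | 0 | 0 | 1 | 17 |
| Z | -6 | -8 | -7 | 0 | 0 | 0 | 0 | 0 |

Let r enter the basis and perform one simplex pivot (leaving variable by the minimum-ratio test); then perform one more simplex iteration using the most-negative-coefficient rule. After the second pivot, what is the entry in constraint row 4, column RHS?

29/6

Ratio test on column r — row 1: entry 0 ≤ 0; row 2: 28/2 = 14; row 3: 29/2 = 29/2; row 4: 17/3 = 17/3. Minimum is 17/3 at row 4 (s_4 leaves); pivot element 3.
Divide row 4 by 3; eliminate column r from the other rows.
Second iteration: most negative Z-row entry is -17/3 in column q, so q enters.
Ratio test on column q — row 1: 5/2 = 5/2; row 2: (50/3)/(13/3) = 50/13; row 3: (53/3)/(7/3) = 53/7; row 4: (17/3)/(1/3) = 17. Minimum is 5/2 at row 1 (s_1 leaves); pivot element 2.
Divide row 1 by 2; eliminate column q from the other rows.
After both pivots, the entry at constraint row 4, column RHS is 29/6.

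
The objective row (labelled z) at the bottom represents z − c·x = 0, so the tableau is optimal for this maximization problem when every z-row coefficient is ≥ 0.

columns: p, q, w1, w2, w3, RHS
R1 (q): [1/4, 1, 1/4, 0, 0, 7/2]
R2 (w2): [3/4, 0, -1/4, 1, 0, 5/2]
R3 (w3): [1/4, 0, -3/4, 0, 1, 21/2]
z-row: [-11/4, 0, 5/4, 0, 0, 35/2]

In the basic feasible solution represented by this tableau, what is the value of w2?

w2 is basic (row 2); its value is the RHS of that row, 5/2.

5/2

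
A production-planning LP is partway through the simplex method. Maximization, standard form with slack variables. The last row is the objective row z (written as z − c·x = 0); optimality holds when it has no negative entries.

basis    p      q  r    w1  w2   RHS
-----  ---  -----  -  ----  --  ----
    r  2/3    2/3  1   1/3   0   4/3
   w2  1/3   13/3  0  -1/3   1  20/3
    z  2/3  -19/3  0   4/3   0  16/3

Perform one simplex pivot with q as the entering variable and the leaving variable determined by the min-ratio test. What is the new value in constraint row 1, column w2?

Ratio test on column q — row 1: (4/3)/(2/3) = 2; row 2: (20/3)/(13/3) = 20/13. Minimum is 20/13 at row 2 (w2 leaves); pivot element 13/3.
Divide row 2 by 13/3; eliminate column q from the other rows.
Row 1 update in column w2: 0 − (2/3)·(3/13) = -2/13.

-2/13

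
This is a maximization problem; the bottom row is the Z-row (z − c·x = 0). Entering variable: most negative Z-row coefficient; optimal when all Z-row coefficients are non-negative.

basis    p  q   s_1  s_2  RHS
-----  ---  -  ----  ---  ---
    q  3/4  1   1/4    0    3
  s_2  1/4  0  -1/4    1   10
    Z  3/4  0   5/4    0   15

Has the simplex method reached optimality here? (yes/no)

Every Z-row coefficient is ≥ 0, so the tableau is optimal.

yes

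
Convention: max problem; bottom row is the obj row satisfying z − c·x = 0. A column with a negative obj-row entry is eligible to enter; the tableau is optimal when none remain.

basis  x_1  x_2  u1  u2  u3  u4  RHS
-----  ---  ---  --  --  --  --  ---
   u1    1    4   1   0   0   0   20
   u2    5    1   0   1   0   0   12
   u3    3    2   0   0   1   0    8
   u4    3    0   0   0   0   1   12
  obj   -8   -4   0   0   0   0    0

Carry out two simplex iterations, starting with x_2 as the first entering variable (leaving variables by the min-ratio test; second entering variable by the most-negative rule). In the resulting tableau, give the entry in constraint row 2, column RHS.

16/7

Ratio test on column x_2 — row 1: 20/4 = 5; row 2: 12/1 = 12; row 3: 8/2 = 4; row 4: entry 0 ≤ 0. Minimum is 4 at row 3 (u3 leaves); pivot element 2.
Divide row 3 by 2; eliminate column x_2 from the other rows.
Second iteration: most negative obj-row entry is -2 in column x_1, so x_1 enters.
Ratio test on column x_1 — row 1: entry -5 ≤ 0; row 2: 8/(7/2) = 16/7; row 3: 4/(3/2) = 8/3; row 4: 12/3 = 4. Minimum is 16/7 at row 2 (u2 leaves); pivot element 7/2.
Divide row 2 by 7/2; eliminate column x_1 from the other rows.
After both pivots, the entry at constraint row 2, column RHS is 16/7.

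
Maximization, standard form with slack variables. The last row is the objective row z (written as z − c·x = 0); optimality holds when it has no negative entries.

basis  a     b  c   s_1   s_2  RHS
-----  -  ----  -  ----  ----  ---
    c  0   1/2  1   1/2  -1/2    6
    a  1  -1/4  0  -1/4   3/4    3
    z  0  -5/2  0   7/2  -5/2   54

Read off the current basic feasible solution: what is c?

c is basic (row 1); its value is the RHS of that row, 6.

6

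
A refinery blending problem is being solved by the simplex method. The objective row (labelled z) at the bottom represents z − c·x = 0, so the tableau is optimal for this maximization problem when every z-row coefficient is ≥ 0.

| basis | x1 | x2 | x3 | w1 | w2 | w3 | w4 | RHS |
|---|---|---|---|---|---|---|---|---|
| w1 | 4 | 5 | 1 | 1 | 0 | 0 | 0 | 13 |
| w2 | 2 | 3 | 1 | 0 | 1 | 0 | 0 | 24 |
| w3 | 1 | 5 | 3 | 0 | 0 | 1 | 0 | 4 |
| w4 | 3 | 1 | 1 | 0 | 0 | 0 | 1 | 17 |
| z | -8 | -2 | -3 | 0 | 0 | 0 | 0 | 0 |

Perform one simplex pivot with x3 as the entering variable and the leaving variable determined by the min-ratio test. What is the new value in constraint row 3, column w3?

1/3

Ratio test on column x3 — row 1: 13/1 = 13; row 2: 24/1 = 24; row 3: 4/3 = 4/3; row 4: 17/1 = 17. Minimum is 4/3 at row 3 (w3 leaves); pivot element 3.
Divide row 3 by 3; eliminate column x3 from the other rows.
In the new row 3, the w3 entry is the old entry divided by the pivot: 1/3 = 1/3.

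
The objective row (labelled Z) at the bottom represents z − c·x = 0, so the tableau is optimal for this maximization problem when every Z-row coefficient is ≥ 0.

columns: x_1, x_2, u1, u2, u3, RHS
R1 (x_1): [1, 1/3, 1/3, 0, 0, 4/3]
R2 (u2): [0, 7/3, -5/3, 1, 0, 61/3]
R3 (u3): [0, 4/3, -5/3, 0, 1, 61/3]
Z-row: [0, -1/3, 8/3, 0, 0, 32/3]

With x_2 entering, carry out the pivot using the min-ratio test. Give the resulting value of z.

Ratio test on column x_2 — row 1: (4/3)/(1/3) = 4; row 2: (61/3)/(7/3) = 61/7; row 3: (61/3)/(4/3) = 61/4. Minimum is 4 at row 1 (x_1 leaves); pivot element 1/3.
Pivot on row 1; the Z-row RHS becomes 32/3 − (-1/3)·4 = 12.

12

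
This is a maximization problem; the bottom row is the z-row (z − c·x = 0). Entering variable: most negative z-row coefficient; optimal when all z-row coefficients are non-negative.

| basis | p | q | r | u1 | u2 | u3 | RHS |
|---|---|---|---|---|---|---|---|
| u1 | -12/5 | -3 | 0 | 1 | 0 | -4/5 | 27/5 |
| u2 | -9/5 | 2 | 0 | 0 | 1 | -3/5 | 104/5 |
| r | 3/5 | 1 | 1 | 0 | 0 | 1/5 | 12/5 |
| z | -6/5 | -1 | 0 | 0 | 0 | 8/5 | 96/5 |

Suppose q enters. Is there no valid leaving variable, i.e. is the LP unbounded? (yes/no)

Column q has positive entries in row(s) 2, 3, so the ratio test bounds it — not unbounded.

no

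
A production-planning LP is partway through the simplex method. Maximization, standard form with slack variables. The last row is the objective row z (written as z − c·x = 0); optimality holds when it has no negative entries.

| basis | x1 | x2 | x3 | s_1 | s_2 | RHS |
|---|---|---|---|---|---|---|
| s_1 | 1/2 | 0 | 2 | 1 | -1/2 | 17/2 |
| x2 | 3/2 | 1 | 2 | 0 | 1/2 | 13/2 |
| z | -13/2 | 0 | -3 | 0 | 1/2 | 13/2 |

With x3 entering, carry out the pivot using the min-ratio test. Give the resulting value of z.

65/4

Ratio test on column x3 — row 1: (17/2)/2 = 17/4; row 2: (13/2)/2 = 13/4. Minimum is 13/4 at row 2 (x2 leaves); pivot element 2.
Pivot on row 2; the z-row RHS becomes 13/2 − (-3)·(13/4) = 65/4.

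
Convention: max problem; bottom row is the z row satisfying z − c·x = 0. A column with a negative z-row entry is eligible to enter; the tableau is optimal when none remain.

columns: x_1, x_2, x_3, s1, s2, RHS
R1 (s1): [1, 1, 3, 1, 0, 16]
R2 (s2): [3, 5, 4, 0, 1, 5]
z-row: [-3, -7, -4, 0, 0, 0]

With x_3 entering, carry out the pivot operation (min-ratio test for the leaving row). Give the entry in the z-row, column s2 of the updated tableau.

1

Ratio test on column x_3 — row 1: 16/3 = 16/3; row 2: 5/4 = 5/4. Minimum is 5/4 at row 2 (s2 leaves); pivot element 4.
Divide row 2 by 4; eliminate column x_3 from the other rows.
z-row update in column s2: 0 − (-4)·(1/4) = 1.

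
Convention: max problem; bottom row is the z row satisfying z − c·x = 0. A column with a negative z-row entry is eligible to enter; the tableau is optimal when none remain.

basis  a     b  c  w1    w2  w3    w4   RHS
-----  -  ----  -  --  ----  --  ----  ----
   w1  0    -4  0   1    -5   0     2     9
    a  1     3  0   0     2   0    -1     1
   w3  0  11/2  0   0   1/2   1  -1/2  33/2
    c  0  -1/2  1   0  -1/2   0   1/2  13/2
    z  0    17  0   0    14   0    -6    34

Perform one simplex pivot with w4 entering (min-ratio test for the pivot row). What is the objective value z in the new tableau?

Ratio test on column w4 — row 1: 9/2 = 9/2; row 2: entry -1 ≤ 0; row 3: entry -1/2 ≤ 0; row 4: (13/2)/(1/2) = 13. Minimum is 9/2 at row 1 (w1 leaves); pivot element 2.
Pivot on row 1; the z-row RHS becomes 34 − (-6)·(9/2) = 61.

61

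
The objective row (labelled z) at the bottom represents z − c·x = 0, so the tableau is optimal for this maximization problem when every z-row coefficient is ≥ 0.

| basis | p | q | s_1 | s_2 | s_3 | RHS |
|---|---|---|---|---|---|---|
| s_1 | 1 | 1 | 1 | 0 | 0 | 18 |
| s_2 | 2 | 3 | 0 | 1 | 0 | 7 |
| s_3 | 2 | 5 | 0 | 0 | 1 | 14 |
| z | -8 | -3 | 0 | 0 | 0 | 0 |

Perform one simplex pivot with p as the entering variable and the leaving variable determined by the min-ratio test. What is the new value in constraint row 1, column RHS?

29/2

Ratio test on column p — row 1: 18/1 = 18; row 2: 7/2 = 7/2; row 3: 14/2 = 7. Minimum is 7/2 at row 2 (s_2 leaves); pivot element 2.
Divide row 2 by 2; eliminate column p from the other rows.
Row 1 update in column RHS: 18 − 1·(7/2) = 29/2.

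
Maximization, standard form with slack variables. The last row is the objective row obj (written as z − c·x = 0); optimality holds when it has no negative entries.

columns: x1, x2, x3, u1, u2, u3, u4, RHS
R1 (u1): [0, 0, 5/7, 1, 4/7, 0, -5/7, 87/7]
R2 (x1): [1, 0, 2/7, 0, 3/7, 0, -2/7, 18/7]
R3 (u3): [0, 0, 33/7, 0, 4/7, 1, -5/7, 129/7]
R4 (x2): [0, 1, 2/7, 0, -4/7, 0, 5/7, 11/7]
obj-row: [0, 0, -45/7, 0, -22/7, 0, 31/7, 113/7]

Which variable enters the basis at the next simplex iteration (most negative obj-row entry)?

x3

Negative obj-row entries: x3: -45/7, u2: -22/7.
The most negative is -45/7 in column x3, so x3 enters.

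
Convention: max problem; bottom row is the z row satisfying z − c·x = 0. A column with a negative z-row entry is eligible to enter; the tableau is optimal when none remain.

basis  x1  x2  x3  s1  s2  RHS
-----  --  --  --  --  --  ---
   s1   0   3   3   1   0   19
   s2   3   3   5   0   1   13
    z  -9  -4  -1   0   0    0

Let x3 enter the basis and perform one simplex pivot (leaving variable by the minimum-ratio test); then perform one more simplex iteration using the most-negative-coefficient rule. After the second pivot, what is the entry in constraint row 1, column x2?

Ratio test on column x3 — row 1: 19/3 = 19/3; row 2: 13/5 = 13/5. Minimum is 13/5 at row 2 (s2 leaves); pivot element 5.
Divide row 2 by 5; eliminate column x3 from the other rows.
Second iteration: most negative z-row entry is -42/5 in column x1, so x1 enters.
Ratio test on column x1 — row 1: entry -9/5 ≤ 0; row 2: (13/5)/(3/5) = 13/3. Minimum is 13/3 at row 2 (x3 leaves); pivot element 3/5.
Divide row 2 by 3/5; eliminate column x1 from the other rows.
After both pivots, the entry at constraint row 1, column x2 is 3.

3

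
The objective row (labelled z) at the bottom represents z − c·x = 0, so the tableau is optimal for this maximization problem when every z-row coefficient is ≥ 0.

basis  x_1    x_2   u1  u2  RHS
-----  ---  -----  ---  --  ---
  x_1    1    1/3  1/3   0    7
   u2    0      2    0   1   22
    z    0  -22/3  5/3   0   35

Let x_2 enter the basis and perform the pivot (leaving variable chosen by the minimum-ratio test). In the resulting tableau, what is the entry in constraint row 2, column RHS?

11

Ratio test on column x_2 — row 1: 7/(1/3) = 21; row 2: 22/2 = 11. Minimum is 11 at row 2 (u2 leaves); pivot element 2.
Divide row 2 by 2; eliminate column x_2 from the other rows.
In the new row 2, the RHS entry is the old entry divided by the pivot: 22/2 = 11.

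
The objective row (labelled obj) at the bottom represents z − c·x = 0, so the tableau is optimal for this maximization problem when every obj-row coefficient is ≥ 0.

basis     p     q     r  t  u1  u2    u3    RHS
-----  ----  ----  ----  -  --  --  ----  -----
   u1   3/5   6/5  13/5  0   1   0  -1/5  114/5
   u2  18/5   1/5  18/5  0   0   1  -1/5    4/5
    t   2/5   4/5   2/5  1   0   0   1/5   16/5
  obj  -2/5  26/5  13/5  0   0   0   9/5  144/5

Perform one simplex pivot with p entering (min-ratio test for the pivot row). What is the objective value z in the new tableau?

Ratio test on column p — row 1: (114/5)/(3/5) = 38; row 2: (4/5)/(18/5) = 2/9; row 3: (16/5)/(2/5) = 8. Minimum is 2/9 at row 2 (u2 leaves); pivot element 18/5.
Pivot on row 2; the obj-row RHS becomes 144/5 − (-2/5)·(2/9) = 260/9.

260/9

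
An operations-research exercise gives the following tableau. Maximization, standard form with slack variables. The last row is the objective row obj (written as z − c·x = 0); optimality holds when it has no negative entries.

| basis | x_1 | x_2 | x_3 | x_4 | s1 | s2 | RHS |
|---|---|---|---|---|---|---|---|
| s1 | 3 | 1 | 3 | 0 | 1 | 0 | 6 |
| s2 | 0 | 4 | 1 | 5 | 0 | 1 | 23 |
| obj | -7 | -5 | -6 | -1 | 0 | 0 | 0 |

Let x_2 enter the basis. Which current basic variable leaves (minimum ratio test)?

s2

Column x_2 entries and ratios — s1: 6/1 = 6; s2: 23/4 = 23/4.
Smallest ratio is 23/4 in the row of s2, so s2 leaves.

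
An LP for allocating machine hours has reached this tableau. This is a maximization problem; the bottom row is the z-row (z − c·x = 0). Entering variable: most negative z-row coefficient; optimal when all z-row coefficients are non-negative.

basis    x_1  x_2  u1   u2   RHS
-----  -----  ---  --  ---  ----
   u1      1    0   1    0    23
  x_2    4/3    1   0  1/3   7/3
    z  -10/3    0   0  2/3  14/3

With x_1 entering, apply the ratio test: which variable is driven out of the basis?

Column x_1 entries and ratios — u1: 23/1 = 23; x_2: (7/3)/(4/3) = 7/4.
Smallest ratio is 7/4 in the row of x_2, so x_2 leaves.

x_2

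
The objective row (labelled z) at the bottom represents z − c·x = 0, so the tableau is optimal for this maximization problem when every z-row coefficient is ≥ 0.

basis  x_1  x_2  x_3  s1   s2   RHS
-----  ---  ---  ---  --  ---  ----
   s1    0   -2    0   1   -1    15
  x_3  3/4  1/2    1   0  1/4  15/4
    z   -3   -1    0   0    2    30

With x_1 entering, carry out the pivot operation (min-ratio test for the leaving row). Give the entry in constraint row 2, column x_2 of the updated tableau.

Ratio test on column x_1 — row 1: entry 0 ≤ 0; row 2: (15/4)/(3/4) = 5. Minimum is 5 at row 2 (x_3 leaves); pivot element 3/4.
Divide row 2 by 3/4; eliminate column x_1 from the other rows.
In the new row 2, the x_2 entry is the old entry divided by the pivot: (1/2)/(3/4) = 2/3.

2/3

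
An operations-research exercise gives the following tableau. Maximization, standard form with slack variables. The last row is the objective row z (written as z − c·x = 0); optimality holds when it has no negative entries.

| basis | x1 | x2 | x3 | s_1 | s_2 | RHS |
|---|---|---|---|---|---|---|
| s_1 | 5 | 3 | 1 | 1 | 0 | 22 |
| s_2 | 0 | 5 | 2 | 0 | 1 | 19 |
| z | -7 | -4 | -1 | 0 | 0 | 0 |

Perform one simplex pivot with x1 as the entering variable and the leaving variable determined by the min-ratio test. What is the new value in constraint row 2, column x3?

Ratio test on column x1 — row 1: 22/5 = 22/5; row 2: entry 0 ≤ 0. Minimum is 22/5 at row 1 (s_1 leaves); pivot element 5.
Divide row 1 by 5; eliminate column x1 from the other rows.
Row 2 update in column x3: 2 − 0·(1/5) = 2.

2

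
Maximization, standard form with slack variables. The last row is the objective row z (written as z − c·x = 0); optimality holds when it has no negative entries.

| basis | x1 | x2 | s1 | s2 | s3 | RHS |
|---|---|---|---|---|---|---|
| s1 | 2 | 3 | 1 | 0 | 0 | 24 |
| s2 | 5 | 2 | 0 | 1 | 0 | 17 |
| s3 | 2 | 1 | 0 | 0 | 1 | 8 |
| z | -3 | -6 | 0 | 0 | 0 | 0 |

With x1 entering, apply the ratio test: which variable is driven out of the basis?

Column x1 entries and ratios — s1: 24/2 = 12; s2: 17/5 = 17/5; s3: 8/2 = 4.
Smallest ratio is 17/5 in the row of s2, so s2 leaves.

s2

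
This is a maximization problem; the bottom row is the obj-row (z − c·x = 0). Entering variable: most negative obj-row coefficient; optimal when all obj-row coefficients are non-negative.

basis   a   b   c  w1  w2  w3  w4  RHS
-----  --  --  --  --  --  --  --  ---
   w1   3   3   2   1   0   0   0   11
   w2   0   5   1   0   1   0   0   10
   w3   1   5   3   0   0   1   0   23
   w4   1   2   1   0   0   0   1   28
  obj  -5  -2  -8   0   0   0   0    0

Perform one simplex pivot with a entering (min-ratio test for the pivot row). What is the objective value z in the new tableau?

Ratio test on column a — row 1: 11/3 = 11/3; row 2: entry 0 ≤ 0; row 3: 23/1 = 23; row 4: 28/1 = 28. Minimum is 11/3 at row 1 (w1 leaves); pivot element 3.
Pivot on row 1; the obj-row RHS becomes 0 − (-5)·(11/3) = 55/3.

55/3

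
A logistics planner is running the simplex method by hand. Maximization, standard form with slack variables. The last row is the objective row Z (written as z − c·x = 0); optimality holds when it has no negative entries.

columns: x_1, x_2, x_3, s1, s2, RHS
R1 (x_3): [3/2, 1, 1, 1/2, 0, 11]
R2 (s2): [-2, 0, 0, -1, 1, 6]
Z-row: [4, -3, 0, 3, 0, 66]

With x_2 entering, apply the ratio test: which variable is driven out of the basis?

Column x_2 entries and ratios — x_3: 11/1 = 11; s2: 0 ≤ 0, skip.
Smallest ratio is 11 in the row of x_3, so x_3 leaves.

x_3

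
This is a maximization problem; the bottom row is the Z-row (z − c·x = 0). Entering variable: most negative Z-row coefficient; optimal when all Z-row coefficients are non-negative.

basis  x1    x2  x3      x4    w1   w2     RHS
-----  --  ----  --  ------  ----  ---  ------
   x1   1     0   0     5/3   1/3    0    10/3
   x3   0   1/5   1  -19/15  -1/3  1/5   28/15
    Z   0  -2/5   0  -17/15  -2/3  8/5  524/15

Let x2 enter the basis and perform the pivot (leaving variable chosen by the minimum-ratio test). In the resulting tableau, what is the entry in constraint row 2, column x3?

5

Ratio test on column x2 — row 1: entry 0 ≤ 0; row 2: (28/15)/(1/5) = 28/3. Minimum is 28/3 at row 2 (x3 leaves); pivot element 1/5.
Divide row 2 by 1/5; eliminate column x2 from the other rows.
In the new row 2, the x3 entry is the old entry divided by the pivot: 1/(1/5) = 5.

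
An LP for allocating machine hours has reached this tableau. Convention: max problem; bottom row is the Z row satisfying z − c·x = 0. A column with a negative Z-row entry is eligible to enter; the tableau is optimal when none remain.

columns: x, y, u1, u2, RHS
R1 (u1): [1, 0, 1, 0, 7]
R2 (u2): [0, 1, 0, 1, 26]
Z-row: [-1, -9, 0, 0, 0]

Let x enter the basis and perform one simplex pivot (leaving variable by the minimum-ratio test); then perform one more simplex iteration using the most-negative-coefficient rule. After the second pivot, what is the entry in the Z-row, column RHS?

241

Ratio test on column x — row 1: 7/1 = 7; row 2: entry 0 ≤ 0. Minimum is 7 at row 1 (u1 leaves); pivot element 1.
Divide row 1 by 1; eliminate column x from the other rows.
Second iteration: most negative Z-row entry is -9 in column y, so y enters.
Ratio test on column y — row 1: entry 0 ≤ 0; row 2: 26/1 = 26. Minimum is 26 at row 2 (u2 leaves); pivot element 1.
Divide row 2 by 1; eliminate column y from the other rows.
After both pivots, the entry at the Z-row, column RHS is 241.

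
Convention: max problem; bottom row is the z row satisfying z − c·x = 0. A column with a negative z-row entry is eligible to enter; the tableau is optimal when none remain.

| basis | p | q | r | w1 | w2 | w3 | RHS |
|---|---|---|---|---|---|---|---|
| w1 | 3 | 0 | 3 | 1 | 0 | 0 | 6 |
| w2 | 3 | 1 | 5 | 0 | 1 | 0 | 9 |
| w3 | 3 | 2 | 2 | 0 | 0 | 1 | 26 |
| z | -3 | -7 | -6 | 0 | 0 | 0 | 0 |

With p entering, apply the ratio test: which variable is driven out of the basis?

w1

Column p entries and ratios — w1: 6/3 = 2; w2: 9/3 = 3; w3: 26/3 = 26/3.
Smallest ratio is 2 in the row of w1, so w1 leaves.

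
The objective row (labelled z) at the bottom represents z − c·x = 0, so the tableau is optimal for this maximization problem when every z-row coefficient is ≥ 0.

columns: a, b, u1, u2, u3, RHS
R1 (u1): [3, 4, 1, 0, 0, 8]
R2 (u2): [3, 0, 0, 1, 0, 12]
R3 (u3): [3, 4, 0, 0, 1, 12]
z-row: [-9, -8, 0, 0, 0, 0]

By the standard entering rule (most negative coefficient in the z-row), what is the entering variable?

Negative z-row entries: a: -9, b: -8.
The most negative is -9 in column a, so a enters.

a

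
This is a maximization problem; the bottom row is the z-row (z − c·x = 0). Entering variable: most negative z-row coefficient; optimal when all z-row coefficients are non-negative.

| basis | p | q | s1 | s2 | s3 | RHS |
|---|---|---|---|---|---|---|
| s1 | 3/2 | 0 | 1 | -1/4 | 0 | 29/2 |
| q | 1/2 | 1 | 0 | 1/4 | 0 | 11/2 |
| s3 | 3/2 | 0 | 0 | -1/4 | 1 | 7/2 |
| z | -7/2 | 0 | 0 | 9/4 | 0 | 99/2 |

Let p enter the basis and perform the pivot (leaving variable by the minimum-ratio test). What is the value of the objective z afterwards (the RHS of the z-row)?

Ratio test on column p — row 1: (29/2)/(3/2) = 29/3; row 2: (11/2)/(1/2) = 11; row 3: (7/2)/(3/2) = 7/3. Minimum is 7/3 at row 3 (s3 leaves); pivot element 3/2.
Pivot on row 3; the z-row RHS becomes 99/2 − (-7/2)·(7/3) = 173/3.

173/3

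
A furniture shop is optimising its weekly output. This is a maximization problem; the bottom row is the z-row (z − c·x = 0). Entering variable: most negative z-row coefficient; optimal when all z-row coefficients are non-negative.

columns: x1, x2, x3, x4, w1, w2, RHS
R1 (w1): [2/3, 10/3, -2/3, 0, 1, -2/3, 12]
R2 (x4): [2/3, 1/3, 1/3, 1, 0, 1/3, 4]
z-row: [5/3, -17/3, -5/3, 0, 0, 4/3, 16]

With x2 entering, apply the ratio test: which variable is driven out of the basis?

Column x2 entries and ratios — w1: 12/(10/3) = 18/5; x4: 4/(1/3) = 12.
Smallest ratio is 18/5 in the row of w1, so w1 leaves.

w1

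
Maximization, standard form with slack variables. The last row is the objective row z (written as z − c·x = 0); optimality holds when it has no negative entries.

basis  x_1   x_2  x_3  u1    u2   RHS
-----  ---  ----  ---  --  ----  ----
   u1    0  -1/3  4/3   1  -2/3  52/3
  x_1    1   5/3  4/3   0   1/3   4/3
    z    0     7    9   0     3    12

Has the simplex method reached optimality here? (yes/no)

Every z-row coefficient is ≥ 0, so the tableau is optimal.

yes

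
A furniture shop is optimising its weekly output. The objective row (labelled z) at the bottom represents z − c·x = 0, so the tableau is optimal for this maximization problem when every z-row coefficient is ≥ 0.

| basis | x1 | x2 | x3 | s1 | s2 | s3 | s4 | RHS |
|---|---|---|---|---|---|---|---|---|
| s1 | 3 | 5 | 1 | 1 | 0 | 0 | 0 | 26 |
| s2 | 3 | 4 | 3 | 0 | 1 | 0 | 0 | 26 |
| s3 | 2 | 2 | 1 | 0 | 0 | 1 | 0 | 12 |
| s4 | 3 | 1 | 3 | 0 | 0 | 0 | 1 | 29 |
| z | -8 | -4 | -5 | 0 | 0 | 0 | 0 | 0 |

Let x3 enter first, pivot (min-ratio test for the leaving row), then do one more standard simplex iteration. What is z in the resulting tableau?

Ratio test on column x3 — row 1: 26/1 = 26; row 2: 26/3 = 26/3; row 3: 12/1 = 12; row 4: 29/3 = 29/3. Minimum is 26/3 at row 2 (s2 leaves); pivot element 3.
Pivot on row 2; the z-row RHS becomes 0 − (-5)·(26/3) = 130/3.
Next entering variable (most negative z-row entry -3): x1.
Ratio test on column x1 — row 1: (52/3)/2 = 26/3; row 2: (26/3)/1 = 26/3; row 3: (10/3)/1 = 10/3; row 4: entry 0 ≤ 0. Minimum is 10/3 at row 3 (s3 leaves); pivot element 1.
After the second pivot the z-row RHS is 130/3 − (-3)·(10/3) = 160/3.

160/3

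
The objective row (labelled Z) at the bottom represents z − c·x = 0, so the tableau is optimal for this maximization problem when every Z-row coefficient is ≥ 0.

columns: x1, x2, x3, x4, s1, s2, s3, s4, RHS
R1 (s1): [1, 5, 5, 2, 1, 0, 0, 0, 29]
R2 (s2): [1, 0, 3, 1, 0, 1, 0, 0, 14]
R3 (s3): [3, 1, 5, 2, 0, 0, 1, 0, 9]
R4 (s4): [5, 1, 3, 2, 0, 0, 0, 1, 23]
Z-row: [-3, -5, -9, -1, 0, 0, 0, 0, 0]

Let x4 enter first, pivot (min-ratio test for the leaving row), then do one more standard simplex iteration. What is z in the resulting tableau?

Ratio test on column x4 — row 1: 29/2 = 29/2; row 2: 14/1 = 14; row 3: 9/2 = 9/2; row 4: 23/2 = 23/2. Minimum is 9/2 at row 3 (s3 leaves); pivot element 2.
Pivot on row 3; the Z-row RHS becomes 0 − (-1)·(9/2) = 9/2.
Next entering variable (most negative Z-row entry -13/2): x3.
Ratio test on column x3 — row 1: entry 0 ≤ 0; row 2: (19/2)/(1/2) = 19; row 3: (9/2)/(5/2) = 9/5; row 4: entry -2 ≤ 0. Minimum is 9/5 at row 3 (x4 leaves); pivot element 5/2.
After the second pivot the Z-row RHS is 9/2 − (-13/2)·(9/5) = 81/5.

81/5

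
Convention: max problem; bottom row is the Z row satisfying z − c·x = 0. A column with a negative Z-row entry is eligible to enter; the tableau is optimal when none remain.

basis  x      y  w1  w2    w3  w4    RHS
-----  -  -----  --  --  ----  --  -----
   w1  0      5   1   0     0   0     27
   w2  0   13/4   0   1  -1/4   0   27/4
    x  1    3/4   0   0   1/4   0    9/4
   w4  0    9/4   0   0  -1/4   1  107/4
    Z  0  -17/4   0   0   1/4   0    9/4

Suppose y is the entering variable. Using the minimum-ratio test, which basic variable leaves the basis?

Column y entries and ratios — w1: 27/5 = 27/5; w2: (27/4)/(13/4) = 27/13; x: (9/4)/(3/4) = 3; w4: (107/4)/(9/4) = 107/9.
Smallest ratio is 27/13 in the row of w2, so w2 leaves.

w2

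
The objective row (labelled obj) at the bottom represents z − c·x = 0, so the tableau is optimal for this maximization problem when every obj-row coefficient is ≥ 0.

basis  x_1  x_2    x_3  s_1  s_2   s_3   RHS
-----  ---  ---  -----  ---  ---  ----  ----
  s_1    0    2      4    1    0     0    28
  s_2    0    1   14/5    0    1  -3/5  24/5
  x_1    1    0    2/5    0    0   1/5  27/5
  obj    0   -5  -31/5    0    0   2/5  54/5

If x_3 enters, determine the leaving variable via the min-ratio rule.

s_2

Column x_3 entries and ratios — s_1: 28/4 = 7; s_2: (24/5)/(14/5) = 12/7; x_1: (27/5)/(2/5) = 27/2.
Smallest ratio is 12/7 in the row of s_2, so s_2 leaves.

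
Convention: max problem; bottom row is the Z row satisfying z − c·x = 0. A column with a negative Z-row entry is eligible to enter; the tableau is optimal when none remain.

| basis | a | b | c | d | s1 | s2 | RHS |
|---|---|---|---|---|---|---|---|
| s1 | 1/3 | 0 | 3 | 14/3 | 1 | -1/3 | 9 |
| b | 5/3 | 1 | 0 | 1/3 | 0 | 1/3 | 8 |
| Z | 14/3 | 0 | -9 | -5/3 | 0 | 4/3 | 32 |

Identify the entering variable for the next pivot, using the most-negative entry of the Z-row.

Negative Z-row entries: c: -9, d: -5/3.
The most negative is -9 in column c, so c enters.

c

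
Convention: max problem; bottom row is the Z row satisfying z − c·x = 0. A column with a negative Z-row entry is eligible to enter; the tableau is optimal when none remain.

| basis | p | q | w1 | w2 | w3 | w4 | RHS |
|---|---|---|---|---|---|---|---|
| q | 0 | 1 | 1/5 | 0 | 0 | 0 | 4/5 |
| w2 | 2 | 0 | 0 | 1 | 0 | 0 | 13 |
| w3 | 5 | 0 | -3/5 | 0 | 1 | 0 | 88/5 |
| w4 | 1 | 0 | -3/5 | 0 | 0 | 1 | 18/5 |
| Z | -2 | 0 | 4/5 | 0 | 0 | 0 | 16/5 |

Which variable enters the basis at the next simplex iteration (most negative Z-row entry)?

Negative Z-row entries: p: -2.
The most negative is -2 in column p, so p enters.

p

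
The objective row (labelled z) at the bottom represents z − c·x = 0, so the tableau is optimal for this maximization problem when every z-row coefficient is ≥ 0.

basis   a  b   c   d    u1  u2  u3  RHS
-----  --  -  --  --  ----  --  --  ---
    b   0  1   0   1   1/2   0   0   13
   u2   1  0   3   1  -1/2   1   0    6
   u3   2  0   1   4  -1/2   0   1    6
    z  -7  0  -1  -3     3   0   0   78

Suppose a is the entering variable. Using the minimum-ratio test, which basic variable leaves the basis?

Column a entries and ratios — b: 0 ≤ 0, skip; u2: 6/1 = 6; u3: 6/2 = 3.
Smallest ratio is 3 in the row of u3, so u3 leaves.

u3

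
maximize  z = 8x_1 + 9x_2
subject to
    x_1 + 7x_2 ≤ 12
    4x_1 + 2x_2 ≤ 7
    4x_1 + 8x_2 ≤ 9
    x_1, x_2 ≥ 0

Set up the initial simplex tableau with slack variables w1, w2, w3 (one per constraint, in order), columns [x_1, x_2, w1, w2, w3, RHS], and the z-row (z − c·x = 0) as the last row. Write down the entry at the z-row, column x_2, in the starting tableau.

-9

The z-row carries the negated objective coefficients: the x_2 entry is -9.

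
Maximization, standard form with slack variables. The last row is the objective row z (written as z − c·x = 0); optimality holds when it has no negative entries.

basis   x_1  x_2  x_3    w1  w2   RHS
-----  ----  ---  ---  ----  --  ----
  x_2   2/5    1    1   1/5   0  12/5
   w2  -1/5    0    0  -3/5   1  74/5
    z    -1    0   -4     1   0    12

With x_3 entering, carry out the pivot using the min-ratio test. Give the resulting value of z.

Ratio test on column x_3 — row 1: (12/5)/1 = 12/5; row 2: entry 0 ≤ 0. Minimum is 12/5 at row 1 (x_2 leaves); pivot element 1.
Pivot on row 1; the z-row RHS becomes 12 − (-4)·(12/5) = 108/5.

108/5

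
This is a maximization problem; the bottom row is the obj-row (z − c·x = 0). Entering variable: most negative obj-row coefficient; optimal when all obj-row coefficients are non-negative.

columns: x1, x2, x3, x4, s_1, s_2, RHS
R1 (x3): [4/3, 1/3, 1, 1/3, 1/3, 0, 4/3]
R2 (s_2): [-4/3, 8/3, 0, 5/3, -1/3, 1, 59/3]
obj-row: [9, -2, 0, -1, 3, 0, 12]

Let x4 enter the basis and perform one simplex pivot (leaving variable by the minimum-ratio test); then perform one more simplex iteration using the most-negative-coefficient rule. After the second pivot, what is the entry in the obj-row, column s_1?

Ratio test on column x4 — row 1: (4/3)/(1/3) = 4; row 2: (59/3)/(5/3) = 59/5. Minimum is 4 at row 1 (x3 leaves); pivot element 1/3.
Divide row 1 by 1/3; eliminate column x4 from the other rows.
Second iteration: most negative obj-row entry is -1 in column x2, so x2 enters.
Ratio test on column x2 — row 1: 4/1 = 4; row 2: 13/1 = 13. Minimum is 4 at row 1 (x4 leaves); pivot element 1.
Divide row 1 by 1; eliminate column x2 from the other rows.
After both pivots, the entry at the obj-row, column s_1 is 5.

5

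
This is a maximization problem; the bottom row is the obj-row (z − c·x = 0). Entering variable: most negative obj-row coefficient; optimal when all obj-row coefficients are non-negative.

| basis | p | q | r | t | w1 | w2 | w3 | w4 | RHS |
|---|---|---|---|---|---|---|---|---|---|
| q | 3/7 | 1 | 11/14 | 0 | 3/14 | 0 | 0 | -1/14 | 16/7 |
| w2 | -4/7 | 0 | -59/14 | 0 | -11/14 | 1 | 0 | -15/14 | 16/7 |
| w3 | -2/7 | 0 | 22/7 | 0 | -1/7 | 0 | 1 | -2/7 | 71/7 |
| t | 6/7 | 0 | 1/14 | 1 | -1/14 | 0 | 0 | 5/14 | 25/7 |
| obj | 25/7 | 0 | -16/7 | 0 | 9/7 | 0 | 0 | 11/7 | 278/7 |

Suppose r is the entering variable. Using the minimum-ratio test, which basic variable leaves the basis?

q

Column r entries and ratios — q: (16/7)/(11/14) = 32/11; w2: -59/14 ≤ 0, skip; w3: (71/7)/(22/7) = 71/22; t: (25/7)/(1/14) = 50.
Smallest ratio is 32/11 in the row of q, so q leaves.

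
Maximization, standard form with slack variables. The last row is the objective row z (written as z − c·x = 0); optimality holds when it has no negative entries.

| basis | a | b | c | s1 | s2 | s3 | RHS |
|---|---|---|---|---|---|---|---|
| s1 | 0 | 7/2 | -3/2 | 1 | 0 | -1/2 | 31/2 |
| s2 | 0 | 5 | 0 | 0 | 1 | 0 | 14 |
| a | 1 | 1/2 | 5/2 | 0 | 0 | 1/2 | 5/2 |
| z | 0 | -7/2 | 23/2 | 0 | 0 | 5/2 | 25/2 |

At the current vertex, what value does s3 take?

s3 is not in the basis, so in the current basic feasible solution s3 = 0.

0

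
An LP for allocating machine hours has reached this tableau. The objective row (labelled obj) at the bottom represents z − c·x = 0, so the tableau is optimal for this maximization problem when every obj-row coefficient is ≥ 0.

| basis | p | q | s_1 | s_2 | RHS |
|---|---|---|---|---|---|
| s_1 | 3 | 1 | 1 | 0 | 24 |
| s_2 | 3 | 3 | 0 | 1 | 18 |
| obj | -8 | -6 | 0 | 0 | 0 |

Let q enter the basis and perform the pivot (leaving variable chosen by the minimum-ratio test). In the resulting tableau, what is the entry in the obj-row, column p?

-2

Ratio test on column q — row 1: 24/1 = 24; row 2: 18/3 = 6. Minimum is 6 at row 2 (s_2 leaves); pivot element 3.
Divide row 2 by 3; eliminate column q from the other rows.
obj-row update in column p: -8 − (-6)·1 = -2.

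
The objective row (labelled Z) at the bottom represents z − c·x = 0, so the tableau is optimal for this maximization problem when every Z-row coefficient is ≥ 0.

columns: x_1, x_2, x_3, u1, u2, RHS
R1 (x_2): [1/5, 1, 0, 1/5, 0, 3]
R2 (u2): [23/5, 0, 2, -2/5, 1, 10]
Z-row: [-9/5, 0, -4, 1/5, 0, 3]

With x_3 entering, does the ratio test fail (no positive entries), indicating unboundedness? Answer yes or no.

no

Column x_3 has positive entries in row(s) 2, so the ratio test bounds it — not unbounded.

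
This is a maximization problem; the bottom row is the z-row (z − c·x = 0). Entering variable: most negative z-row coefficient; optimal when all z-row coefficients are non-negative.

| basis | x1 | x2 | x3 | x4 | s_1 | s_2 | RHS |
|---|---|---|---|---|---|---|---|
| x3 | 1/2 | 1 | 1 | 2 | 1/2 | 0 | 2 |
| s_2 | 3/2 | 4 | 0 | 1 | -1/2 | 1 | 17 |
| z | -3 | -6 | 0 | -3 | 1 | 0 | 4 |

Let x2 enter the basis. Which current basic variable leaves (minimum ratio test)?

Column x2 entries and ratios — x3: 2/1 = 2; s_2: 17/4 = 17/4.
Smallest ratio is 2 in the row of x3, so x3 leaves.

x3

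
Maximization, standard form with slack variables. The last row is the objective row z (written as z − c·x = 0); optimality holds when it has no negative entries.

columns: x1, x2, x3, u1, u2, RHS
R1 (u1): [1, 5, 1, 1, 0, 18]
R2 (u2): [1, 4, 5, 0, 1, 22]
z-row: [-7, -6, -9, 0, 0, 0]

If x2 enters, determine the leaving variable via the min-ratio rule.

u1

Column x2 entries and ratios — u1: 18/5 = 18/5; u2: 22/4 = 11/2.
Smallest ratio is 18/5 in the row of u1, so u1 leaves.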